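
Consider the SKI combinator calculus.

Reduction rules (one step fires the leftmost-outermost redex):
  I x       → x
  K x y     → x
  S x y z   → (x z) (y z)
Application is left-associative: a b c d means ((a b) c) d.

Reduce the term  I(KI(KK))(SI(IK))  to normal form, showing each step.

  start: I(KI(KK))(SI(IK))
  →1  KI(KK)(SI(IK))
  →2  I(SI(IK))
  →3  SI(IK)
  →4  SIK

Answer: normal form = SIK  (in 4 steps)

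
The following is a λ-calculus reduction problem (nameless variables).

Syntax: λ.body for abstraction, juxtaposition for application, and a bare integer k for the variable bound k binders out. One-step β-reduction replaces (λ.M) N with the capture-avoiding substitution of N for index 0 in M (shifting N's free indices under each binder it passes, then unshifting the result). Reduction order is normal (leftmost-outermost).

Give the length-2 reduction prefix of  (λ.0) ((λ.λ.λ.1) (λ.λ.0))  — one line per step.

  start: (λ.0) ((λ.λ.λ.1) (λ.λ.0))
  →1  (λ.λ.λ.1) (λ.λ.0)
  →2  λ.λ.1

Answer: after 2 steps: λ.λ.1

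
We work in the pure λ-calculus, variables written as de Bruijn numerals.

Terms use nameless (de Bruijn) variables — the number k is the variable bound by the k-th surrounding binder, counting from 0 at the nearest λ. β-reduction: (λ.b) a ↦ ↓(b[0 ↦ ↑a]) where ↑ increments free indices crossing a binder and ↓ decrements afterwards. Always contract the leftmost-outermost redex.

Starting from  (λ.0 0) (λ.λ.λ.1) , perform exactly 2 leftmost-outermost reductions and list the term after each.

  start: (λ.0 0) (λ.λ.λ.1)
  →1  (λ.λ.λ.1) (λ.λ.λ.1)
  →2  λ.λ.1

Answer: after 2 steps: λ.λ.1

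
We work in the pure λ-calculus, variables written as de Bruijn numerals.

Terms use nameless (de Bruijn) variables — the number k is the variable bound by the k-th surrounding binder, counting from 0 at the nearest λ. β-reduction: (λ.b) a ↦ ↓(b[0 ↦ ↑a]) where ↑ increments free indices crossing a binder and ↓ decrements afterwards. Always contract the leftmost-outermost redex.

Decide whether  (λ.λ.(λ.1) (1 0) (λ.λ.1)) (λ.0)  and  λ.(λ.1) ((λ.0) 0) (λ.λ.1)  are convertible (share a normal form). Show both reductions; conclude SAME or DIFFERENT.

Answer: SAME — A ⇓ λ.0 (λ.λ.1), B ⇓ λ.0 (λ.λ.1)

Derivation:
Term A:
  start: (λ.λ.(λ.1) (1 0) (λ.λ.1)) (λ.0)
  →1  λ.(λ.1) ((λ.0) 0) (λ.λ.1)
  →2  λ.0 (λ.λ.1)

Term B:
  start: λ.(λ.1) ((λ.0) 0) (λ.λ.1)
  →1  λ.0 (λ.λ.1)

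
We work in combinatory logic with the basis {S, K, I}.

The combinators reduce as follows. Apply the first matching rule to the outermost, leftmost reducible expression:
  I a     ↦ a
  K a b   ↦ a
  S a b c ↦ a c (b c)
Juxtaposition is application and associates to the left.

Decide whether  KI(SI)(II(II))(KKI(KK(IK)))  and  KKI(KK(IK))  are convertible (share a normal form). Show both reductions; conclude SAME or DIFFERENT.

Term A:
  start: KI(SI)(II(II))(KKI(KK(IK)))
  [1] I(II(II))(KKI(KK(IK)))
  [2] II(II)(KKI(KK(IK)))
  [3] I(II)(KKI(KK(IK)))
  [4] II(KKI(KK(IK)))
  [5] I(KKI(KK(IK)))
  [6] KKI(KK(IK))
  [7] K(KK(IK))
  [8] KK

Term B:
  start: KKI(KK(IK))
  [1] K(KK(IK))
  [2] KK

Answer: SAME — A ⇓ KK, B ⇓ KK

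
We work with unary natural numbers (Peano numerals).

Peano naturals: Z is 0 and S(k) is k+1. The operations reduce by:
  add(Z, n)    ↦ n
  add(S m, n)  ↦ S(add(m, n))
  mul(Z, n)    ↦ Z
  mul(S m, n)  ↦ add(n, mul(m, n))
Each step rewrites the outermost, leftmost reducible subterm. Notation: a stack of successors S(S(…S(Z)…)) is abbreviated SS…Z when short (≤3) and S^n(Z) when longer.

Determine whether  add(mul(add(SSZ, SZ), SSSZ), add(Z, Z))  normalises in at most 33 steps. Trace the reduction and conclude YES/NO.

  start: add(mul(add(SSZ, SZ), SSSZ), add(Z, Z))
  step 1: add(mul(S(add(SZ, SZ)), SSSZ), add(Z, Z))
  step 2: add(add(SSSZ, mul(add(SZ, SZ), SSSZ)), add(Z, Z))
  step 3: add(S(add(SSZ, mul(add(SZ, SZ), SSSZ))), add(Z, Z))
  step 4: S(add(add(SSZ, mul(add(SZ, SZ), SSSZ)), add(Z, Z)))
  step 5: S(add(S(add(SZ, mul(add(SZ, SZ), SSSZ))), add(Z, Z)))
  step 6: S(S(add(add(SZ, mul(add(SZ, SZ), SSSZ)), add(Z, Z))))
  step 7: S(S(add(S(add(Z, mul(add(SZ, SZ), SSSZ))), add(Z, Z))))
  step 8: S(S(S(add(add(Z, mul(add(SZ, SZ), SSSZ)), add(Z, Z)))))
  step 9: S(S(S(add(mul(add(SZ, SZ), SSSZ), add(Z, Z)))))
  step 10: S(S(S(add(mul(S(add(Z, SZ)), SSSZ), add(Z, Z)))))
  step 11: S(S(S(add(add(SSSZ, mul(add(Z, SZ), SSSZ)), add(Z, Z)))))
  step 12: S(S(S(add(S(add(SSZ, mul(add(Z, SZ), SSSZ))), add(Z, Z)))))
  step 13: S(S(S(S(add(add(SSZ, mul(add(Z, SZ), SSSZ)), add(Z, Z))))))
  step 14: S(S(S(S(add(S(add(SZ, mul(add(Z, SZ), SSSZ))), add(Z, Z))))))
  step 15: S(S(S(S(S(add(add(SZ, mul(add(Z, SZ), SSSZ)), add(Z, Z)))))))
  step 16: S(S(S(S(S(add(S(add(Z, mul(add(Z, SZ), SSSZ))), add(Z, Z)))))))
  step 17: S(S(S(S(S(S(add(add(Z, mul(add(Z, SZ), SSSZ)), add(Z, Z))))))))
  step 18: S(S(S(S(S(S(add(mul(add(Z, SZ), SSSZ), add(Z, Z))))))))
  step 19: S(S(S(S(S(S(add(mul(SZ, SSSZ), add(Z, Z))))))))
  step 20: S(S(S(S(S(S(add(add(SSSZ, mul(Z, SSSZ)), add(Z, Z))))))))
  step 21: S(S(S(S(S(S(add(S(add(SSZ, mul(Z, SSSZ))), add(Z, Z))))))))
  step 22: S(S(S(S(S(S(S(add(add(SSZ, mul(Z, SSSZ)), add(Z, Z)))))))))
  step 23: S(S(S(S(S(S(S(add(S(add(SZ, mul(Z, SSSZ))), add(Z, Z)))))))))
  step 24: S(S(S(S(S(S(S(S(add(add(SZ, mul(Z, SSSZ)), add(Z, Z))))))))))
  step 25: S(S(S(S(S(S(S(S(add(S(add(Z, mul(Z, SSSZ))), add(Z, Z))))))))))
  step 26: S(S(S(S(S(S(S(S(S(add(add(Z, mul(Z, SSSZ)), add(Z, Z)))))))))))
  step 27: S(S(S(S(S(S(S(S(S(add(mul(Z, SSSZ), add(Z, Z)))))))))))
  step 28: S(S(S(S(S(S(S(S(S(add(Z, add(Z, Z)))))))))))
  step 29: S(S(S(S(S(S(S(S(S(add(Z, Z))))))))))
  step 30: S^9(Z)

Answer: YES — reaches normal form S^9(Z) in 30 ≤ 33 steps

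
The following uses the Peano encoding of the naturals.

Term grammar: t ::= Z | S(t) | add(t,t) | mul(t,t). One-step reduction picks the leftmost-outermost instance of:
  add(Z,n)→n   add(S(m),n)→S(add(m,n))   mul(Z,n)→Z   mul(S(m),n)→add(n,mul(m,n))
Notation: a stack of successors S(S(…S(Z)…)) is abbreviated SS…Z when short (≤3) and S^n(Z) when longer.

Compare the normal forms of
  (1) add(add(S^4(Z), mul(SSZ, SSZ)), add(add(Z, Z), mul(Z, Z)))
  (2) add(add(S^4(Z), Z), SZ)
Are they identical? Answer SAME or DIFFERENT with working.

Answer: DIFFERENT — A ⇓ S^8(Z), B ⇓ S^5(Z)

Working:
Term A:
  start: add(add(S^4(Z), mul(SSZ, SSZ)), add(add(Z, Z), mul(Z, Z)))
  step 1: add(S(add(SSSZ, mul(SSZ, SSZ))), add(add(Z, Z), mul(Z, Z)))
  step 2: S(add(add(SSSZ, mul(SSZ, SSZ)), add(add(Z, Z), mul(Z, Z))))
  step 3: S(add(S(add(SSZ, mul(SSZ, SSZ))), add(add(Z, Z), mul(Z, Z))))
  step 4: S(S(add(add(SSZ, mul(SSZ, SSZ)), add(add(Z, Z), mul(Z, Z)))))
  step 5: S(S(add(S(add(SZ, mul(SSZ, SSZ))), add(add(Z, Z), mul(Z, Z)))))
  step 6: S(S(S(add(add(SZ, mul(SSZ, SSZ)), add(add(Z, Z), mul(Z, Z))))))
  step 7: S(S(S(add(S(add(Z, mul(SSZ, SSZ))), add(add(Z, Z), mul(Z, Z))))))
  step 8: S(S(S(S(add(add(Z, mul(SSZ, SSZ)), add(add(Z, Z), mul(Z, Z)))))))
  step 9: S(S(S(S(add(mul(SSZ, SSZ), add(add(Z, Z), mul(Z, Z)))))))
  step 10: S(S(S(S(add(add(SSZ, mul(SZ, SSZ)), add(add(Z, Z), mul(Z, Z)))))))
  step 11: S(S(S(S(add(S(add(SZ, mul(SZ, SSZ))), add(add(Z, Z), mul(Z, Z)))))))
  step 12: S(S(S(S(S(add(add(SZ, mul(SZ, SSZ)), add(add(Z, Z), mul(Z, Z))))))))
  step 13: S(S(S(S(S(add(S(add(Z, mul(SZ, SSZ))), add(add(Z, Z), mul(Z, Z))))))))
  step 14: S(S(S(S(S(S(add(add(Z, mul(SZ, SSZ)), add(add(Z, Z), mul(Z, Z)))))))))
  step 15: S(S(S(S(S(S(add(mul(SZ, SSZ), add(add(Z, Z), mul(Z, Z)))))))))
  step 16: S(S(S(S(S(S(add(add(SSZ, mul(Z, SSZ)), add(add(Z, Z), mul(Z, Z)))))))))
  step 17: S(S(S(S(S(S(add(S(add(SZ, mul(Z, SSZ))), add(add(Z, Z), mul(Z, Z)))))))))
  step 18: S(S(S(S(S(S(S(add(add(SZ, mul(Z, SSZ)), add(add(Z, Z), mul(Z, Z))))))))))
  step 19: S(S(S(S(S(S(S(add(S(add(Z, mul(Z, SSZ))), add(add(Z, Z), mul(Z, Z))))))))))
  step 20: S(S(S(S(S(S(S(S(add(add(Z, mul(Z, SSZ)), add(add(Z, Z), mul(Z, Z)))))))))))
  step 21: S(S(S(S(S(S(S(S(add(mul(Z, SSZ), add(add(Z, Z), mul(Z, Z)))))))))))
  step 22: S(S(S(S(S(S(S(S(add(Z, add(add(Z, Z), mul(Z, Z)))))))))))
  step 23: S(S(S(S(S(S(S(S(add(add(Z, Z), mul(Z, Z))))))))))
  step 24: S(S(S(S(S(S(S(S(add(Z, mul(Z, Z))))))))))
  step 25: S(S(S(S(S(S(S(S(mul(Z, Z)))))))))
  step 26: S^8(Z)

Term B:
  start: add(add(S^4(Z), Z), SZ)
  step 1: add(S(add(SSSZ, Z)), SZ)
  step 2: S(add(add(SSSZ, Z), SZ))
  step 3: S(add(S(add(SSZ, Z)), SZ))
  step 4: S(S(add(add(SSZ, Z), SZ)))
  step 5: S(S(add(S(add(SZ, Z)), SZ)))
  step 6: S(S(S(add(add(SZ, Z), SZ))))
  step 7: S(S(S(add(S(add(Z, Z)), SZ))))
  step 8: S(S(S(S(add(add(Z, Z), SZ)))))
  step 9: S(S(S(S(add(Z, SZ)))))
  step 10: S^5(Z)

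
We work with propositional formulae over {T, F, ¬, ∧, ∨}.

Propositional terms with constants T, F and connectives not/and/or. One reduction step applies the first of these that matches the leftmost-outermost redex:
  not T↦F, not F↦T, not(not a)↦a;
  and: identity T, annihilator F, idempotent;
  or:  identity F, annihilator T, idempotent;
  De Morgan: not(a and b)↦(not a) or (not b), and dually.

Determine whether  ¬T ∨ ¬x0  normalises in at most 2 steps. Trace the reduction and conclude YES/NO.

  start: ¬T ∨ ¬x0
  →1  F ∨ ¬x0
  →2  ¬x0

Answer: YES — reaches normal form ¬x0 in 2 ≤ 2 steps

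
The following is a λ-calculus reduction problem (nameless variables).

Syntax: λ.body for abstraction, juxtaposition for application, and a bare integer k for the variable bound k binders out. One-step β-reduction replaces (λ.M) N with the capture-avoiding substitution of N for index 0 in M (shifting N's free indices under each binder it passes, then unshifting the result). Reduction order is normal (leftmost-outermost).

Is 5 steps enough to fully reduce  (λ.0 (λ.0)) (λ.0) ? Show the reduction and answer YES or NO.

  start: (λ.0 (λ.0)) (λ.0)
  [1] (λ.0) (λ.0)
  [2] λ.0

Answer: YES — reaches normal form λ.0 in 2 ≤ 5 steps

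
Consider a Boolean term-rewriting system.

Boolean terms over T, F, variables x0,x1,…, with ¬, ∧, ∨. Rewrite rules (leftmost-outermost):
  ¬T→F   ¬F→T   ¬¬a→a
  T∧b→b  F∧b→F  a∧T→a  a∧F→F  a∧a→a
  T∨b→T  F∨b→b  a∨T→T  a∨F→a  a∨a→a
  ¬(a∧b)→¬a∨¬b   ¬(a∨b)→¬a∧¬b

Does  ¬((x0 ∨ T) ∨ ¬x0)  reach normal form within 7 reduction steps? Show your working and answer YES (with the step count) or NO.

  start: ¬((x0 ∨ T) ∨ ¬x0)
  step 1: ¬(x0 ∨ T) ∧ ¬¬x0
  step 2: (¬x0 ∧ ¬T) ∧ ¬¬x0
  step 3: (¬x0 ∧ F) ∧ ¬¬x0
  step 4: F ∧ ¬¬x0
  step 5: F

Answer: YES — reaches normal form F in 5 ≤ 7 steps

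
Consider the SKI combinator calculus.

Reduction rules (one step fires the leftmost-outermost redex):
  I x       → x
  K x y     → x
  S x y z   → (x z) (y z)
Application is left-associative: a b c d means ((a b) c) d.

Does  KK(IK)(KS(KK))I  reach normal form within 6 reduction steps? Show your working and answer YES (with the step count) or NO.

  start: KK(IK)(KS(KK))I
  [1] K(KS(KK))I
  [2] KS(KK)
  [3] S

Answer: YES — reaches normal form S in 3 ≤ 6 steps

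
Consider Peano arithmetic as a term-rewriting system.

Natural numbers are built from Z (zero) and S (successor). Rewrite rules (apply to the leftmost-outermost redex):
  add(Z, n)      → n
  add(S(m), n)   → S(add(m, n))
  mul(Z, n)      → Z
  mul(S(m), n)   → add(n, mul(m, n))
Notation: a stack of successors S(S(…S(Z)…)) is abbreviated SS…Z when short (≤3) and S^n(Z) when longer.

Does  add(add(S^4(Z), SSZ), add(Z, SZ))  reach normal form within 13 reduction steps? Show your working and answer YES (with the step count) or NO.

  start: add(add(S^4(Z), SSZ), add(Z, SZ))
  step 1: add(S(add(SSSZ, SSZ)), add(Z, SZ))
  step 2: S(add(add(SSSZ, SSZ), add(Z, SZ)))
  step 3: S(add(S(add(SSZ, SSZ)), add(Z, SZ)))
  step 4: S(S(add(add(SSZ, SSZ), add(Z, SZ))))
  step 5: S(S(add(S(add(SZ, SSZ)), add(Z, SZ))))
  step 6: S(S(S(add(add(SZ, SSZ), add(Z, SZ)))))
  step 7: S(S(S(add(S(add(Z, SSZ)), add(Z, SZ)))))
  step 8: S(S(S(S(add(add(Z, SSZ), add(Z, SZ))))))
  step 9: S(S(S(S(add(SSZ, add(Z, SZ))))))
  step 10: S(S(S(S(S(add(SZ, add(Z, SZ)))))))
  step 11: S(S(S(S(S(S(add(Z, add(Z, SZ))))))))
  step 12: S(S(S(S(S(S(add(Z, SZ)))))))
  step 13: S^7(Z)

Answer: YES — reaches normal form S^7(Z) in 13 ≤ 13 steps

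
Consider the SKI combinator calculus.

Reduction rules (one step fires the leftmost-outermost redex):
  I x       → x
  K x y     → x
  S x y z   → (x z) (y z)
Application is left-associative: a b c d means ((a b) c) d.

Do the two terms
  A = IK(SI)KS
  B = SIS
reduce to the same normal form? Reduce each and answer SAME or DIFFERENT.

Term A:
  start: IK(SI)KS
  step 1: K(SI)KS
  step 2: SIS

Term B:
  start: SIS

Answer: SAME — A ⇓ SIS, B ⇓ SIS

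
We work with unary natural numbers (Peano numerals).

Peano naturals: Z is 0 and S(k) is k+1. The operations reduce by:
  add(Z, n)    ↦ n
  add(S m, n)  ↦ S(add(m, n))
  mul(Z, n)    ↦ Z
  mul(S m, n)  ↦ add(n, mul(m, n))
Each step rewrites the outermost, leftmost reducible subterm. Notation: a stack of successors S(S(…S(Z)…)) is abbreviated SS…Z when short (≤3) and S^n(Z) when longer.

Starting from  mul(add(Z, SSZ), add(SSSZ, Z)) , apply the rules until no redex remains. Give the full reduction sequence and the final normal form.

  start: mul(add(Z, SSZ), add(SSSZ, Z))
  →1  mul(SSZ, add(SSSZ, Z))
  →2  add(add(SSSZ, Z), mul(SZ, add(SSSZ, Z)))
  →3  add(S(add(SSZ, Z)), mul(SZ, add(SSSZ, Z)))
  →4  S(add(add(SSZ, Z), mul(SZ, add(SSSZ, Z))))
  →5  S(add(S(add(SZ, Z)), mul(SZ, add(SSSZ, Z))))
  →6  S(S(add(add(SZ, Z), mul(SZ, add(SSSZ, Z)))))
  →7  S(S(add(S(add(Z, Z)), mul(SZ, add(SSSZ, Z)))))
  →8  S(S(S(add(add(Z, Z), mul(SZ, add(SSSZ, Z))))))
  →9  S(S(S(add(Z, mul(SZ, add(SSSZ, Z))))))
  →10  S(S(S(mul(SZ, add(SSSZ, Z)))))
  →11  S(S(S(add(add(SSSZ, Z), mul(Z, add(SSSZ, Z))))))
  →12  S(S(S(add(S(add(SSZ, Z)), mul(Z, add(SSSZ, Z))))))
  →13  S(S(S(S(add(add(SSZ, Z), mul(Z, add(SSSZ, Z)))))))
  →14  S(S(S(S(add(S(add(SZ, Z)), mul(Z, add(SSSZ, Z)))))))
  →15  S(S(S(S(S(add(add(SZ, Z), mul(Z, add(SSSZ, Z))))))))
  →16  S(S(S(S(S(add(S(add(Z, Z)), mul(Z, add(SSSZ, Z))))))))
  →17  S(S(S(S(S(S(add(add(Z, Z), mul(Z, add(SSSZ, Z)))))))))
  →18  S(S(S(S(S(S(add(Z, mul(Z, add(SSSZ, Z)))))))))
  →19  S(S(S(S(S(S(mul(Z, add(SSSZ, Z))))))))
  →20  S^6(Z)

Answer: normal form = S^6(Z)  (in 20 steps)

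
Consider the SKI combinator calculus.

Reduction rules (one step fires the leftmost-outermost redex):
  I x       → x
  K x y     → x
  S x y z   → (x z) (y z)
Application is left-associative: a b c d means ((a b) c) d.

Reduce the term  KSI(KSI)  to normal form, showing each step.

  start: KSI(KSI)
  step 1: S(KSI)
  step 2: SS

Answer: normal form = SS  (in 2 steps)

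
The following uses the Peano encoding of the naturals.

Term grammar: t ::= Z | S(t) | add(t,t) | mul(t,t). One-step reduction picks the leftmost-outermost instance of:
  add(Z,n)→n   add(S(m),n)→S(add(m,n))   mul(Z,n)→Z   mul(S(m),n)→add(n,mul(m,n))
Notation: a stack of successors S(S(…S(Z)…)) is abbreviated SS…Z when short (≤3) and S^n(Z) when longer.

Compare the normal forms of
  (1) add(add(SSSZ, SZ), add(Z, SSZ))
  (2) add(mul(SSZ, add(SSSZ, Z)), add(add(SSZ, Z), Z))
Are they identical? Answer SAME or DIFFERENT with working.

Term A:
  start: add(add(SSSZ, SZ), add(Z, SSZ))
  [1] add(S(add(SSZ, SZ)), add(Z, SSZ))
  [2] S(add(add(SSZ, SZ), add(Z, SSZ)))
  [3] S(add(S(add(SZ, SZ)), add(Z, SSZ)))
  [4] S(S(add(add(SZ, SZ), add(Z, SSZ))))
  [5] S(S(add(S(add(Z, SZ)), add(Z, SSZ))))
  [6] S(S(S(add(add(Z, SZ), add(Z, SSZ)))))
  [7] S(S(S(add(SZ, add(Z, SSZ)))))
  [8] S(S(S(S(add(Z, add(Z, SSZ))))))
  [9] S(S(S(S(add(Z, SSZ)))))
  [10] S^6(Z)

Term B:
  start: add(mul(SSZ, add(SSSZ, Z)), add(add(SSZ, Z), Z))
  [1] add(add(add(SSSZ, Z), mul(SZ, add(SSSZ, Z))), add(add(SSZ, Z), Z))
  [2] add(add(S(add(SSZ, Z)), mul(SZ, add(SSSZ, Z))), add(add(SSZ, Z), Z))
  [3] add(S(add(add(SSZ, Z), mul(SZ, add(SSSZ, Z)))), add(add(SSZ, Z), Z))
  [4] S(add(add(add(SSZ, Z), mul(SZ, add(SSSZ, Z))), add(add(SSZ, Z), Z)))
  [5] S(add(add(S(add(SZ, Z)), mul(SZ, add(SSSZ, Z))), add(add(SSZ, Z), Z)))
  [6] S(add(S(add(add(SZ, Z), mul(SZ, add(SSSZ, Z)))), add(add(SSZ, Z), Z)))
  [7] S(S(add(add(add(SZ, Z), mul(SZ, add(SSSZ, Z))), add(add(SSZ, Z), Z))))
  [8] S(S(add(add(S(add(Z, Z)), mul(SZ, add(SSSZ, Z))), add(add(SSZ, Z), Z))))
  [9] S(S(add(S(add(add(Z, Z), mul(SZ, add(SSSZ, Z)))), add(add(SSZ, Z), Z))))
  [10] S(S(S(add(add(add(Z, Z), mul(SZ, add(SSSZ, Z))), add(add(SSZ, Z), Z)))))
  [11] S(S(S(add(add(Z, mul(SZ, add(SSSZ, Z))), add(add(SSZ, Z), Z)))))
  [12] S(S(S(add(mul(SZ, add(SSSZ, Z)), add(add(SSZ, Z), Z)))))
  [13] S(S(S(add(add(add(SSSZ, Z), mul(Z, add(SSSZ, Z))), add(add(SSZ, Z), Z)))))
  [14] S(S(S(add(add(S(add(SSZ, Z)), mul(Z, add(SSSZ, Z))), add(add(SSZ, Z), Z)))))
  [15] S(S(S(add(S(add(add(SSZ, Z), mul(Z, add(SSSZ, Z)))), add(add(SSZ, Z), Z)))))
  [16] S(S(S(S(add(add(add(SSZ, Z), mul(Z, add(SSSZ, Z))), add(add(SSZ, Z), Z))))))
  [17] S(S(S(S(add(add(S(add(SZ, Z)), mul(Z, add(SSSZ, Z))), add(add(SSZ, Z), Z))))))
  [18] S(S(S(S(add(S(add(add(SZ, Z), mul(Z, add(SSSZ, Z)))), add(add(SSZ, Z), Z))))))
  [19] S(S(S(S(S(add(add(add(SZ, Z), mul(Z, add(SSSZ, Z))), add(add(SSZ, Z), Z)))))))
  [20] S(S(S(S(S(add(add(S(add(Z, Z)), mul(Z, add(SSSZ, Z))), add(add(SSZ, Z), Z)))))))
  [21] S(S(S(S(S(add(S(add(add(Z, Z), mul(Z, add(SSSZ, Z)))), add(add(SSZ, Z), Z)))))))
  [22] S(S(S(S(S(S(add(add(add(Z, Z), mul(Z, add(SSSZ, Z))), add(add(SSZ, Z), Z))))))))
  [23] S(S(S(S(S(S(add(add(Z, mul(Z, add(SSSZ, Z))), add(add(SSZ, Z), Z))))))))
  [24] S(S(S(S(S(S(add(mul(Z, add(SSSZ, Z)), add(add(SSZ, Z), Z))))))))
  [25] S(S(S(S(S(S(add(Z, add(add(SSZ, Z), Z))))))))
  [26] S(S(S(S(S(S(add(add(SSZ, Z), Z)))))))
  [27] S(S(S(S(S(S(add(S(add(SZ, Z)), Z)))))))
  [28] S(S(S(S(S(S(S(add(add(SZ, Z), Z))))))))
  [29] S(S(S(S(S(S(S(add(S(add(Z, Z)), Z))))))))
  [30] S(S(S(S(S(S(S(S(add(add(Z, Z), Z)))))))))
  [31] S(S(S(S(S(S(S(S(add(Z, Z)))))))))
  [32] S^8(Z)

Answer: DIFFERENT — A ⇓ S^6(Z), B ⇓ S^8(Z)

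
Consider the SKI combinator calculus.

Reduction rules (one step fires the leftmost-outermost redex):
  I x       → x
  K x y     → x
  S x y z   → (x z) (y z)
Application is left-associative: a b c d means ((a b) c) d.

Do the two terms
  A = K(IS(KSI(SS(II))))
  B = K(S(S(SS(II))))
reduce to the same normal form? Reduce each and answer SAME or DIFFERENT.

Term A:
  start: K(IS(KSI(SS(II))))
  [1] K(S(KSI(SS(II))))
  [2] K(S(S(SS(II))))
  [3] K(S(S(SSI)))

Term B:
  start: K(S(S(SS(II))))
  [1] K(S(S(SSI)))

Answer: SAME — A ⇓ K(S(S(SSI))), B ⇓ K(S(S(SSI)))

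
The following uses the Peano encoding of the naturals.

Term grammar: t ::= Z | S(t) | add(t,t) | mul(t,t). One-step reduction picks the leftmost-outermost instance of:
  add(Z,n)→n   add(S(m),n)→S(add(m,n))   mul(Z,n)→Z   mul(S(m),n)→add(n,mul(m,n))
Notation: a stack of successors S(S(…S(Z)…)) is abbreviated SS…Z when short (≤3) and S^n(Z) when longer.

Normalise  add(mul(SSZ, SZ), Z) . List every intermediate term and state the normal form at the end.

  start: add(mul(SSZ, SZ), Z)
  step 1: add(add(SZ, mul(SZ, SZ)), Z)
  step 2: add(S(add(Z, mul(SZ, SZ))), Z)
  step 3: S(add(add(Z, mul(SZ, SZ)), Z))
  step 4: S(add(mul(SZ, SZ), Z))
  step 5: S(add(add(SZ, mul(Z, SZ)), Z))
  step 6: S(add(S(add(Z, mul(Z, SZ))), Z))
  step 7: S(S(add(add(Z, mul(Z, SZ)), Z)))
  step 8: S(S(add(mul(Z, SZ), Z)))
  step 9: S(S(add(Z, Z)))
  step 10: SSZ

Answer: normal form = SSZ  (in 10 steps)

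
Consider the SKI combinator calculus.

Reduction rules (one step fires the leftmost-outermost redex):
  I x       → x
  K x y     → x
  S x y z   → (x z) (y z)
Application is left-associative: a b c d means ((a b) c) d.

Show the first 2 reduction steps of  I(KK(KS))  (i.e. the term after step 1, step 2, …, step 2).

Answer: after 2 steps: K

Derivation:
  start: I(KK(KS))
  step 1: KK(KS)
  step 2: K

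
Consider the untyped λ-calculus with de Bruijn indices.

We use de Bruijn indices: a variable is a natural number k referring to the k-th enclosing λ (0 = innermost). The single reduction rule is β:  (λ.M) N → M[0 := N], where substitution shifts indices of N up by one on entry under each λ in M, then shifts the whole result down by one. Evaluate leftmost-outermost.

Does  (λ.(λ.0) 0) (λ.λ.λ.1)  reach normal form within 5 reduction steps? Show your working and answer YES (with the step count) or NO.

  start: (λ.(λ.0) 0) (λ.λ.λ.1)
  step 1: (λ.0) (λ.λ.λ.1)
  step 2: λ.λ.λ.1

Answer: YES — reaches normal form λ.λ.λ.1 in 2 ≤ 5 steps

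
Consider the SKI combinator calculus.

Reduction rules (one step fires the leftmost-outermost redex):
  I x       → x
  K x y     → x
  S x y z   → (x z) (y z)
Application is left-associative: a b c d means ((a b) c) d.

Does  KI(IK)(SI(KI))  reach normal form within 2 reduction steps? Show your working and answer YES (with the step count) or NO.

  start: KI(IK)(SI(KI))
  →1  I(SI(KI))
  →2  SI(KI)

Answer: YES — reaches normal form SI(KI) in 2 ≤ 2 steps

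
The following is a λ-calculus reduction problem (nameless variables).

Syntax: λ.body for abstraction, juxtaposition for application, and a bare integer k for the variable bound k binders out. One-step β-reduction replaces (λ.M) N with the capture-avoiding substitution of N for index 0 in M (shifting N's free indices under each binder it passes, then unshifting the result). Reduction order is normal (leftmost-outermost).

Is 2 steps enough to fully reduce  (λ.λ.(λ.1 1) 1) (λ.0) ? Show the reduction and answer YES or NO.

Answer: YES — reaches normal form λ.0 0 in 2 ≤ 2 steps

Working:
  start: (λ.λ.(λ.1 1) 1) (λ.0)
  →1  λ.(λ.1 1) (λ.0)
  →2  λ.0 0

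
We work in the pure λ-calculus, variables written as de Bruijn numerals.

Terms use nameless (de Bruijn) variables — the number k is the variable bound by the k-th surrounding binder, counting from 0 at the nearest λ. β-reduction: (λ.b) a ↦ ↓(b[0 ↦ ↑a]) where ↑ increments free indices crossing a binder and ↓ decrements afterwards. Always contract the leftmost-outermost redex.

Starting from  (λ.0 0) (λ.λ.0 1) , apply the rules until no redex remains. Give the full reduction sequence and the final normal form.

Answer: normal form = λ.0 (λ.λ.0 1)  (in 2 steps)

Reduction:
  start: (λ.0 0) (λ.λ.0 1)
  [1] (λ.λ.0 1) (λ.λ.0 1)
  [2] λ.0 (λ.λ.0 1)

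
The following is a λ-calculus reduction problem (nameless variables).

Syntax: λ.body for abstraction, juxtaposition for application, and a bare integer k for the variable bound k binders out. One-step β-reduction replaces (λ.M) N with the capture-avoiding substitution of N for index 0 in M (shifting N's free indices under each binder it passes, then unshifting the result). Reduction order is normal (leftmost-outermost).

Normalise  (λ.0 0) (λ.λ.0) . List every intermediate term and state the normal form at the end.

  start: (λ.0 0) (λ.λ.0)
  →1  (λ.λ.0) (λ.λ.0)
  →2  λ.0

Answer: normal form = λ.0  (in 2 steps)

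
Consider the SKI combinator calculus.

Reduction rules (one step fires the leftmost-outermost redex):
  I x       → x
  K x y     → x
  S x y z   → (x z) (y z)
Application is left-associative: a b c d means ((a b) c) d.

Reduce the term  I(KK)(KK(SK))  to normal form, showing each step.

  start: I(KK)(KK(SK))
  step 1: KK(KK(SK))
  step 2: K

Answer: normal form = K  (in 2 steps)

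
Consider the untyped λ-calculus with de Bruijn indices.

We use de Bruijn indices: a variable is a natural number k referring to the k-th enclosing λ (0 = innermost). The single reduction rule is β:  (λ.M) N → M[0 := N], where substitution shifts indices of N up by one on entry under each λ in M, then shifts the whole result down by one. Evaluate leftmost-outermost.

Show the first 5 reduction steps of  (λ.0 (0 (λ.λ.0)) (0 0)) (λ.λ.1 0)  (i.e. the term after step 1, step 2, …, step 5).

Answer: after 5 steps: (λ.λ.0) ((λ.λ.1 0) (λ.λ.1 0))

Reduction:
  start: (λ.0 (0 (λ.λ.0)) (0 0)) (λ.λ.1 0)
  →1  (λ.λ.1 0) ((λ.λ.1 0) (λ.λ.0)) ((λ.λ.1 0) (λ.λ.1 0))
  →2  (λ.(λ.λ.1 0) (λ.λ.0) 0) ((λ.λ.1 0) (λ.λ.1 0))
  →3  (λ.λ.1 0) (λ.λ.0) ((λ.λ.1 0) (λ.λ.1 0))
  →4  (λ.(λ.λ.0) 0) ((λ.λ.1 0) (λ.λ.1 0))
  →5  (λ.λ.0) ((λ.λ.1 0) (λ.λ.1 0))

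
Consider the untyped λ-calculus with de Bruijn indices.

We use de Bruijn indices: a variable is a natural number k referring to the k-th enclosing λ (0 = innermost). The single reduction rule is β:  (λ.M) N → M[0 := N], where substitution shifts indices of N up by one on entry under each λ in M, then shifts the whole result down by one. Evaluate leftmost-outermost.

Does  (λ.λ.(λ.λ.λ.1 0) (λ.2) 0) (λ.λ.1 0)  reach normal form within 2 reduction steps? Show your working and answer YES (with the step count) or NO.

Answer: NO — after 2 steps the term is λ.(λ.λ.1 0) 0, not yet normal

Derivation:
  start: (λ.λ.(λ.λ.λ.1 0) (λ.2) 0) (λ.λ.1 0)
  [1] λ.(λ.λ.λ.1 0) (λ.λ.λ.1 0) 0
  [2] λ.(λ.λ.1 0) 0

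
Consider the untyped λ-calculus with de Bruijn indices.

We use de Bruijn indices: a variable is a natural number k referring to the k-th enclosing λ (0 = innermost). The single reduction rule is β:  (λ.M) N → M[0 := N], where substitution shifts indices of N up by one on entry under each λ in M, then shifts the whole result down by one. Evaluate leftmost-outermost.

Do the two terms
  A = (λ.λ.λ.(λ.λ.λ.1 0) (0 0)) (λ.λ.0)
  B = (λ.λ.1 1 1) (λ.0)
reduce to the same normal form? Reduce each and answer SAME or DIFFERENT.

Term A:
  start: (λ.λ.λ.(λ.λ.λ.1 0) (0 0)) (λ.λ.0)
  [1] λ.λ.(λ.λ.λ.1 0) (0 0)
  [2] λ.λ.λ.λ.1 0

Term B:
  start: (λ.λ.1 1 1) (λ.0)
  [1] λ.(λ.0) (λ.0) (λ.0)
  [2] λ.(λ.0) (λ.0)
  [3] λ.λ.0

Answer: DIFFERENT — A ⇓ λ.λ.λ.λ.1 0, B ⇓ λ.λ.0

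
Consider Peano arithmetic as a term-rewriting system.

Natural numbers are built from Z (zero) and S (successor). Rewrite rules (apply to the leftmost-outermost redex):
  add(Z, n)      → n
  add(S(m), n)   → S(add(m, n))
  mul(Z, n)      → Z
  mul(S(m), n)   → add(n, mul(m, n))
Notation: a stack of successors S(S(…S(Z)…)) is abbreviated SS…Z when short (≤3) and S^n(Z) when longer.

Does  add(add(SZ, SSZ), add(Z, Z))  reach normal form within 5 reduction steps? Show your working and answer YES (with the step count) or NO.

  start: add(add(SZ, SSZ), add(Z, Z))
  step 1: add(S(add(Z, SSZ)), add(Z, Z))
  step 2: S(add(add(Z, SSZ), add(Z, Z)))
  step 3: S(add(SSZ, add(Z, Z)))
  step 4: S(S(add(SZ, add(Z, Z))))
  step 5: S(S(S(add(Z, add(Z, Z)))))

Answer: NO — after 5 steps the term is S(S(S(add(Z, add(Z, Z))))), not yet normal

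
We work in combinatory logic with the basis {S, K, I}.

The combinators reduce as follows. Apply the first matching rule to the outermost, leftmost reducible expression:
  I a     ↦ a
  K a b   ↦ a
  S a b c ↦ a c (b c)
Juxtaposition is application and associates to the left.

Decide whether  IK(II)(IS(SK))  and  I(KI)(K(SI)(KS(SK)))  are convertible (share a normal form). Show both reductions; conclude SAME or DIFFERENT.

Term A:
  start: IK(II)(IS(SK))
  step 1: K(II)(IS(SK))
  step 2: II
  step 3: I

Term B:
  start: I(KI)(K(SI)(KS(SK)))
  step 1: KI(K(SI)(KS(SK)))
  step 2: I

Answer: SAME — A ⇓ I, B ⇓ I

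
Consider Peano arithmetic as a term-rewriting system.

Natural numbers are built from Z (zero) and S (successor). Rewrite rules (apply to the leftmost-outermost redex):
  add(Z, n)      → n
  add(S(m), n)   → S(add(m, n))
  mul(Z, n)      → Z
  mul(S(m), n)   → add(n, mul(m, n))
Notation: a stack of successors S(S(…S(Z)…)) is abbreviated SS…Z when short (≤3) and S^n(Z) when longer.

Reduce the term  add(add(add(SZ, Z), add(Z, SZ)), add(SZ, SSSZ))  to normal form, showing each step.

  start: add(add(add(SZ, Z), add(Z, SZ)), add(SZ, SSSZ))
  [1] add(add(S(add(Z, Z)), add(Z, SZ)), add(SZ, SSSZ))
  [2] add(S(add(add(Z, Z), add(Z, SZ))), add(SZ, SSSZ))
  [3] S(add(add(add(Z, Z), add(Z, SZ)), add(SZ, SSSZ)))
  [4] S(add(add(Z, add(Z, SZ)), add(SZ, SSSZ)))
  [5] S(add(add(Z, SZ), add(SZ, SSSZ)))
  [6] S(add(SZ, add(SZ, SSSZ)))
  [7] S(S(add(Z, add(SZ, SSSZ))))
  [8] S(S(add(SZ, SSSZ)))
  [9] S(S(S(add(Z, SSSZ))))
  [10] S^6(Z)

Answer: normal form = S^6(Z)  (in 10 steps)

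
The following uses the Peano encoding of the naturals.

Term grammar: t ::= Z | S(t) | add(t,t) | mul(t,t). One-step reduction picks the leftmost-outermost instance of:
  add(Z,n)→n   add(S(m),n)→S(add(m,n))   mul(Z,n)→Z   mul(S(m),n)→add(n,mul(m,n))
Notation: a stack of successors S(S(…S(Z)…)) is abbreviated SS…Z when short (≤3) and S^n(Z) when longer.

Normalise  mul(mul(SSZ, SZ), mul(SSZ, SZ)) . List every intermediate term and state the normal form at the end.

Answer: normal form = S^4(Z)  (in 30 steps)

Derivation:
  start: mul(mul(SSZ, SZ), mul(SSZ, SZ))
  [1] mul(add(SZ, mul(SZ, SZ)), mul(SSZ, SZ))
  [2] mul(S(add(Z, mul(SZ, SZ))), mul(SSZ, SZ))
  [3] add(mul(SSZ, SZ), mul(add(Z, mul(SZ, SZ)), mul(SSZ, SZ)))
  [4] add(add(SZ, mul(SZ, SZ)), mul(add(Z, mul(SZ, SZ)), mul(SSZ, SZ)))
  [5] add(S(add(Z, mul(SZ, SZ))), mul(add(Z, mul(SZ, SZ)), mul(SSZ, SZ)))
  [6] S(add(add(Z, mul(SZ, SZ)), mul(add(Z, mul(SZ, SZ)), mul(SSZ, SZ))))
  [7] S(add(mul(SZ, SZ), mul(add(Z, mul(SZ, SZ)), mul(SSZ, SZ))))
  [8] S(add(add(SZ, mul(Z, SZ)), mul(add(Z, mul(SZ, SZ)), mul(SSZ, SZ))))
  [9] S(add(S(add(Z, mul(Z, SZ))), mul(add(Z, mul(SZ, SZ)), mul(SSZ, SZ))))
  [10] S(S(add(add(Z, mul(Z, SZ)), mul(add(Z, mul(SZ, SZ)), mul(SSZ, SZ)))))
  [11] S(S(add(mul(Z, SZ), mul(add(Z, mul(SZ, SZ)), mul(SSZ, SZ)))))
  [12] S(S(add(Z, mul(add(Z, mul(SZ, SZ)), mul(SSZ, SZ)))))
  [13] S(S(mul(add(Z, mul(SZ, SZ)), mul(SSZ, SZ))))
  [14] S(S(mul(mul(SZ, SZ), mul(SSZ, SZ))))
  [15] S(S(mul(add(SZ, mul(Z, SZ)), mul(SSZ, SZ))))
  [16] S(S(mul(S(add(Z, mul(Z, SZ))), mul(SSZ, SZ))))
  [17] S(S(add(mul(SSZ, SZ), mul(add(Z, mul(Z, SZ)), mul(SSZ, SZ)))))
  [18] S(S(add(add(SZ, mul(SZ, SZ)), mul(add(Z, mul(Z, SZ)), mul(SSZ, SZ)))))
  [19] S(S(add(S(add(Z, mul(SZ, SZ))), mul(add(Z, mul(Z, SZ)), mul(SSZ, SZ)))))
  [20] S(S(S(add(add(Z, mul(SZ, SZ)), mul(add(Z, mul(Z, SZ)), mul(SSZ, SZ))))))
  [21] S(S(S(add(mul(SZ, SZ), mul(add(Z, mul(Z, SZ)), mul(SSZ, SZ))))))
  [22] S(S(S(add(add(SZ, mul(Z, SZ)), mul(add(Z, mul(Z, SZ)), mul(SSZ, SZ))))))
  [23] S(S(S(add(S(add(Z, mul(Z, SZ))), mul(add(Z, mul(Z, SZ)), mul(SSZ, SZ))))))
  [24] S(S(S(S(add(add(Z, mul(Z, SZ)), mul(add(Z, mul(Z, SZ)), mul(SSZ, SZ)))))))
  [25] S(S(S(S(add(mul(Z, SZ), mul(add(Z, mul(Z, SZ)), mul(SSZ, SZ)))))))
  [26] S(S(S(S(add(Z, mul(add(Z, mul(Z, SZ)), mul(SSZ, SZ)))))))
  [27] S(S(S(S(mul(add(Z, mul(Z, SZ)), mul(SSZ, SZ))))))
  [28] S(S(S(S(mul(mul(Z, SZ), mul(SSZ, SZ))))))
  [29] S(S(S(S(mul(Z, mul(SSZ, SZ))))))
  [30] S^4(Z)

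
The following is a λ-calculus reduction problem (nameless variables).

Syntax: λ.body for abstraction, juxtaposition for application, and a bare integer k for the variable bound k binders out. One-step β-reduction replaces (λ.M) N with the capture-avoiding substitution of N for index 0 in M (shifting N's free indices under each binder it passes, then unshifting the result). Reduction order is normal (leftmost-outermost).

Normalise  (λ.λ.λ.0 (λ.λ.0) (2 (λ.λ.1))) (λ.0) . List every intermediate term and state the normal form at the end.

  start: (λ.λ.λ.0 (λ.λ.0) (2 (λ.λ.1))) (λ.0)
  →1  λ.λ.0 (λ.λ.0) ((λ.0) (λ.λ.1))
  →2  λ.λ.0 (λ.λ.0) (λ.λ.1)

Answer: normal form = λ.λ.0 (λ.λ.0) (λ.λ.1)  (in 2 steps)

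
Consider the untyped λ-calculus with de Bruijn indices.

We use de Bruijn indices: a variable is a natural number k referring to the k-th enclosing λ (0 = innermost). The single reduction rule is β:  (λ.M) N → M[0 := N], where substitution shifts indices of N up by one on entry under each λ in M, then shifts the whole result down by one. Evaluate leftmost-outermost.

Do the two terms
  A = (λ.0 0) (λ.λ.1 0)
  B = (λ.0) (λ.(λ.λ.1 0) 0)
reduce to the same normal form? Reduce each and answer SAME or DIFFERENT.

Term A:
  start: (λ.0 0) (λ.λ.1 0)
  step 1: (λ.λ.1 0) (λ.λ.1 0)
  step 2: λ.(λ.λ.1 0) 0
  step 3: λ.λ.1 0

Term B:
  start: (λ.0) (λ.(λ.λ.1 0) 0)
  step 1: λ.(λ.λ.1 0) 0
  step 2: λ.λ.1 0

Answer: SAME — A ⇓ λ.λ.1 0, B ⇓ λ.λ.1 0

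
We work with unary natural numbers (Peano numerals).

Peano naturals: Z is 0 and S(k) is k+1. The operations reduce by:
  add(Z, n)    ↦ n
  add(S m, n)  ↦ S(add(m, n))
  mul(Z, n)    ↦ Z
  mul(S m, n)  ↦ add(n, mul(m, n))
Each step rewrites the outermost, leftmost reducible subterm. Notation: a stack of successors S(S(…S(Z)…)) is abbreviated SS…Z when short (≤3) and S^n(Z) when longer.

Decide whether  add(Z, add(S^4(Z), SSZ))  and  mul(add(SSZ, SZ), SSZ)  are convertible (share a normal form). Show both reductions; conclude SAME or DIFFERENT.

Term A:
  start: add(Z, add(S^4(Z), SSZ))
  →1  add(S^4(Z), SSZ)
  →2  S(add(SSSZ, SSZ))
  →3  S(S(add(SSZ, SSZ)))
  →4  S(S(S(add(SZ, SSZ))))
  →5  S(S(S(S(add(Z, SSZ)))))
  →6  S^6(Z)

Term B:
  start: mul(add(SSZ, SZ), SSZ)
  →1  mul(S(add(SZ, SZ)), SSZ)
  →2  add(SSZ, mul(add(SZ, SZ), SSZ))
  →3  S(add(SZ, mul(add(SZ, SZ), SSZ)))
  →4  S(S(add(Z, mul(add(SZ, SZ), SSZ))))
  →5  S(S(mul(add(SZ, SZ), SSZ)))
  →6  S(S(mul(S(add(Z, SZ)), SSZ)))
  →7  S(S(add(SSZ, mul(add(Z, SZ), SSZ))))
  →8  S(S(S(add(SZ, mul(add(Z, SZ), SSZ)))))
  →9  S(S(S(S(add(Z, mul(add(Z, SZ), SSZ))))))
  →10  S(S(S(S(mul(add(Z, SZ), SSZ)))))
  →11  S(S(S(S(mul(SZ, SSZ)))))
  →12  S(S(S(S(add(SSZ, mul(Z, SSZ))))))
  →13  S(S(S(S(S(add(SZ, mul(Z, SSZ)))))))
  →14  S(S(S(S(S(S(add(Z, mul(Z, SSZ))))))))
  →15  S(S(S(S(S(S(mul(Z, SSZ)))))))
  →16  S^6(Z)

Answer: SAME — A ⇓ S^6(Z), B ⇓ S^6(Z)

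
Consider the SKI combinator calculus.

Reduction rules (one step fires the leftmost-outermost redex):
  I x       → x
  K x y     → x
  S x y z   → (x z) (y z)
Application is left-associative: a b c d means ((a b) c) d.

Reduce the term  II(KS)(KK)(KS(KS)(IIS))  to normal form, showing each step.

Answer: normal form = S(SS)  (in 6 steps)

Derivation:
  start: II(KS)(KK)(KS(KS)(IIS))
  step 1: I(KS)(KK)(KS(KS)(IIS))
  step 2: KS(KK)(KS(KS)(IIS))
  step 3: S(KS(KS)(IIS))
  step 4: S(S(IIS))
  step 5: S(S(IS))
  step 6: S(SS)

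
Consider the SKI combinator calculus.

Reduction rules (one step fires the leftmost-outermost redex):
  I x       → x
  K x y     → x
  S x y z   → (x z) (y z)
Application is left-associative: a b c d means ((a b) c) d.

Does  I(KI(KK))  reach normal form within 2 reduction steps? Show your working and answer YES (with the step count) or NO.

  start: I(KI(KK))
  [1] KI(KK)
  [2] I

Answer: YES — reaches normal form I in 2 ≤ 2 steps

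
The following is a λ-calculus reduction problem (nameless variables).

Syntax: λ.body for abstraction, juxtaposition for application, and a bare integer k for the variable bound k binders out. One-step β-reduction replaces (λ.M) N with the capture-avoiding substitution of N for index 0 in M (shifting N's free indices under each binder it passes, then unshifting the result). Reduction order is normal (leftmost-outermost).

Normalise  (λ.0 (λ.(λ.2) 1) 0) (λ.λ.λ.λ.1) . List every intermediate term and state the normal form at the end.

  start: (λ.0 (λ.(λ.2) 1) 0) (λ.λ.λ.λ.1)
  →1  (λ.λ.λ.λ.1) (λ.(λ.λ.λ.λ.λ.1) (λ.λ.λ.λ.1)) (λ.λ.λ.λ.1)
  →2  (λ.λ.λ.1) (λ.λ.λ.λ.1)
  →3  λ.λ.1

Answer: normal form = λ.λ.1  (in 3 steps)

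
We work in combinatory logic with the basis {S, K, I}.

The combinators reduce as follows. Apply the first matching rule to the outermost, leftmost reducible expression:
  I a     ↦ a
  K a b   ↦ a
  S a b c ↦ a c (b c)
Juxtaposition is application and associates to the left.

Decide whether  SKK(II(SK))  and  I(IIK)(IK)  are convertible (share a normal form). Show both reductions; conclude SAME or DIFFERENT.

Term A:
  start: SKK(II(SK))
  [1] K(II(SK))(K(II(SK)))
  [2] II(SK)
  [3] I(SK)
  [4] SK

Term B:
  start: I(IIK)(IK)
  [1] IIK(IK)
  [2] IK(IK)
  [3] K(IK)
  [4] KK

Answer: DIFFERENT — A ⇓ SK, B ⇓ KK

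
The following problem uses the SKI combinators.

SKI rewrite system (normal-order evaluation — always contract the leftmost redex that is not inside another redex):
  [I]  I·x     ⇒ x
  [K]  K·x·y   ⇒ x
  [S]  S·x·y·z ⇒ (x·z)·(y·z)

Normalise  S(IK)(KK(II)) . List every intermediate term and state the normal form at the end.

Answer: normal form = SKK  (in 2 steps)

Reduction:
  start: S(IK)(KK(II))
  →1  SK(KK(II))
  →2  SKK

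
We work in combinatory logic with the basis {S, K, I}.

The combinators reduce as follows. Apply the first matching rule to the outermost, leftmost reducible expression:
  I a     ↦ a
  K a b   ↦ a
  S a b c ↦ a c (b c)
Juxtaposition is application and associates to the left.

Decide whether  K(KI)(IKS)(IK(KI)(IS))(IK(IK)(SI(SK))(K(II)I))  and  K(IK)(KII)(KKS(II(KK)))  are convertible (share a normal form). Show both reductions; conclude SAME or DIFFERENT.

Term A:
  start: K(KI)(IKS)(IK(KI)(IS))(IK(IK)(SI(SK))(K(II)I))
  step 1: KI(IK(KI)(IS))(IK(IK)(SI(SK))(K(II)I))
  step 2: I(IK(IK)(SI(SK))(K(II)I))
  step 3: IK(IK)(SI(SK))(K(II)I)
  step 4: K(IK)(SI(SK))(K(II)I)
  step 5: IK(K(II)I)
  step 6: K(K(II)I)
  step 7: K(II)
  step 8: KI

Term B:
  start: K(IK)(KII)(KKS(II(KK)))
  step 1: IK(KKS(II(KK)))
  step 2: K(KKS(II(KK)))
  step 3: K(K(II(KK)))
  step 4: K(K(I(KK)))
  step 5: K(K(KK))

Answer: DIFFERENT — A ⇓ KI, B ⇓ K(K(KK))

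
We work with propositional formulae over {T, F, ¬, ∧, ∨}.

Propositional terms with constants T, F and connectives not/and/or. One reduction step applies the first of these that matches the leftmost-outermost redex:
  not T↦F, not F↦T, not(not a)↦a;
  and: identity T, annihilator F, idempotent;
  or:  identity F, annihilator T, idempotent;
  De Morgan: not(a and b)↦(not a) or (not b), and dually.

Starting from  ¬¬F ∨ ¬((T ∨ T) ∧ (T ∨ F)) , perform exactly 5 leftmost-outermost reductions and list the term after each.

  start: ¬¬F ∨ ¬((T ∨ T) ∧ (T ∨ F))
  step 1: F ∨ ¬((T ∨ T) ∧ (T ∨ F))
  step 2: ¬((T ∨ T) ∧ (T ∨ F))
  step 3: ¬(T ∨ T) ∨ ¬(T ∨ F)
  step 4: (¬T ∧ ¬T) ∨ ¬(T ∨ F)
  step 5: ¬T ∨ ¬(T ∨ F)

Answer: after 5 steps: ¬T ∨ ¬(T ∨ F)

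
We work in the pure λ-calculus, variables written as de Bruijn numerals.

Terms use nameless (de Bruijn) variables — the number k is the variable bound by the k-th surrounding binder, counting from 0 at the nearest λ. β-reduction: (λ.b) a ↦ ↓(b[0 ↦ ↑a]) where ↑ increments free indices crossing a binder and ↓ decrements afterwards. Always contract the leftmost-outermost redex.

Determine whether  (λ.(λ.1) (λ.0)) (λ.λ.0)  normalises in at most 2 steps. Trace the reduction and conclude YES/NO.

  start: (λ.(λ.1) (λ.0)) (λ.λ.0)
  step 1: (λ.λ.λ.0) (λ.0)
  step 2: λ.λ.0

Answer: YES — reaches normal form λ.λ.0 in 2 ≤ 2 steps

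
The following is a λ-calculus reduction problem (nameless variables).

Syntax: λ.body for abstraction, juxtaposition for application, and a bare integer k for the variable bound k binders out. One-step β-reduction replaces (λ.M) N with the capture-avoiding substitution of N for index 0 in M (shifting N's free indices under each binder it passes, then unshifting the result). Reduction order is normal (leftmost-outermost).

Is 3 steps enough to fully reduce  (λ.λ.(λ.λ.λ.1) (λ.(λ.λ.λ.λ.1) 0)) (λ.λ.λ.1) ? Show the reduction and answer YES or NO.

  start: (λ.λ.(λ.λ.λ.1) (λ.(λ.λ.λ.λ.1) 0)) (λ.λ.λ.1)
  step 1: λ.(λ.λ.λ.1) (λ.(λ.λ.λ.λ.1) 0)
  step 2: λ.λ.λ.1

Answer: YES — reaches normal form λ.λ.λ.1 in 2 ≤ 3 steps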